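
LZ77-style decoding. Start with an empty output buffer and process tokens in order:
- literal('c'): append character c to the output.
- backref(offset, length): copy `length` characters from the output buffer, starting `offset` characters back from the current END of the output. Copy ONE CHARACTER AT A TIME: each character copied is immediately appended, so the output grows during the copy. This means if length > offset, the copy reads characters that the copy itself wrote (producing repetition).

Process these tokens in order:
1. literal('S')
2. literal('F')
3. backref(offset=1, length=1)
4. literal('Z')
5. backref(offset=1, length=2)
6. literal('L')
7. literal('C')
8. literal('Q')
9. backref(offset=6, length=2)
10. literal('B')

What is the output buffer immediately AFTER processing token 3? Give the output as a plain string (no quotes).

Answer: SFF

Derivation:
Token 1: literal('S'). Output: "S"
Token 2: literal('F'). Output: "SF"
Token 3: backref(off=1, len=1). Copied 'F' from pos 1. Output: "SFF"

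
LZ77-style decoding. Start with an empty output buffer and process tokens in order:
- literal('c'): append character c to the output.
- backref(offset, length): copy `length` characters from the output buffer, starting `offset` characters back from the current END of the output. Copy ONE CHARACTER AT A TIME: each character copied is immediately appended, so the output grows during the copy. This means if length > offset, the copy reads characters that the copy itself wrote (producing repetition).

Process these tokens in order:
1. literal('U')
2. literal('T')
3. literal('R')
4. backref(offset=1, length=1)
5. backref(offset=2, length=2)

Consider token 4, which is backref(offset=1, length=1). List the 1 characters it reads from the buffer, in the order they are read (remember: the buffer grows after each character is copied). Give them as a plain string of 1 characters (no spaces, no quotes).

Answer: R

Derivation:
Token 1: literal('U'). Output: "U"
Token 2: literal('T'). Output: "UT"
Token 3: literal('R'). Output: "UTR"
Token 4: backref(off=1, len=1). Buffer before: "UTR" (len 3)
  byte 1: read out[2]='R', append. Buffer now: "UTRR"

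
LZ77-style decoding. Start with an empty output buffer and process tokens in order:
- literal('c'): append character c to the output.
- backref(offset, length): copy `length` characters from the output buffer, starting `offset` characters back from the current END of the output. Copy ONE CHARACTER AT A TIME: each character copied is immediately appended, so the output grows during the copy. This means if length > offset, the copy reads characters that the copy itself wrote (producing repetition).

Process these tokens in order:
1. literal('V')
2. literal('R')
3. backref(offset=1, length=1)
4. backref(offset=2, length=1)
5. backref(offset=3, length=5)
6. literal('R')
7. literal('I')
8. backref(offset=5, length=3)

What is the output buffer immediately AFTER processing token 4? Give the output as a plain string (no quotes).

Answer: VRRR

Derivation:
Token 1: literal('V'). Output: "V"
Token 2: literal('R'). Output: "VR"
Token 3: backref(off=1, len=1). Copied 'R' from pos 1. Output: "VRR"
Token 4: backref(off=2, len=1). Copied 'R' from pos 1. Output: "VRRR"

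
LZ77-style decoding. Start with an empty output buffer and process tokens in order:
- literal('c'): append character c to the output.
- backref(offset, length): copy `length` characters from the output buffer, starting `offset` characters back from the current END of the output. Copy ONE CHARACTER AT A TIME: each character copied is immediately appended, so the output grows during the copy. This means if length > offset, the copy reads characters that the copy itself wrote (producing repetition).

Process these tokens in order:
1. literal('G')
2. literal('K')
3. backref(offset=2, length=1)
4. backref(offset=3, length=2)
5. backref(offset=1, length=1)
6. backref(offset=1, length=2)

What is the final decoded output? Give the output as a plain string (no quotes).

Answer: GKGGKKKK

Derivation:
Token 1: literal('G'). Output: "G"
Token 2: literal('K'). Output: "GK"
Token 3: backref(off=2, len=1). Copied 'G' from pos 0. Output: "GKG"
Token 4: backref(off=3, len=2). Copied 'GK' from pos 0. Output: "GKGGK"
Token 5: backref(off=1, len=1). Copied 'K' from pos 4. Output: "GKGGKK"
Token 6: backref(off=1, len=2) (overlapping!). Copied 'KK' from pos 5. Output: "GKGGKKKK"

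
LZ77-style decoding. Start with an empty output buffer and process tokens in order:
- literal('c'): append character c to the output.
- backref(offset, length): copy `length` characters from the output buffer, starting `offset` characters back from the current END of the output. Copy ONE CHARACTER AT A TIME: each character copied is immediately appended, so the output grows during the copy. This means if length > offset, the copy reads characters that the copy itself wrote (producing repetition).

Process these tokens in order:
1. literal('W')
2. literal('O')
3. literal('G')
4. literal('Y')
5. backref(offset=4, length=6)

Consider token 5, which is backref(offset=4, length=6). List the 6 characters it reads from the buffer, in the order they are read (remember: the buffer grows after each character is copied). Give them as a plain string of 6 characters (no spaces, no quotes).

Answer: WOGYWO

Derivation:
Token 1: literal('W'). Output: "W"
Token 2: literal('O'). Output: "WO"
Token 3: literal('G'). Output: "WOG"
Token 4: literal('Y'). Output: "WOGY"
Token 5: backref(off=4, len=6). Buffer before: "WOGY" (len 4)
  byte 1: read out[0]='W', append. Buffer now: "WOGYW"
  byte 2: read out[1]='O', append. Buffer now: "WOGYWO"
  byte 3: read out[2]='G', append. Buffer now: "WOGYWOG"
  byte 4: read out[3]='Y', append. Buffer now: "WOGYWOGY"
  byte 5: read out[4]='W', append. Buffer now: "WOGYWOGYW"
  byte 6: read out[5]='O', append. Buffer now: "WOGYWOGYWO"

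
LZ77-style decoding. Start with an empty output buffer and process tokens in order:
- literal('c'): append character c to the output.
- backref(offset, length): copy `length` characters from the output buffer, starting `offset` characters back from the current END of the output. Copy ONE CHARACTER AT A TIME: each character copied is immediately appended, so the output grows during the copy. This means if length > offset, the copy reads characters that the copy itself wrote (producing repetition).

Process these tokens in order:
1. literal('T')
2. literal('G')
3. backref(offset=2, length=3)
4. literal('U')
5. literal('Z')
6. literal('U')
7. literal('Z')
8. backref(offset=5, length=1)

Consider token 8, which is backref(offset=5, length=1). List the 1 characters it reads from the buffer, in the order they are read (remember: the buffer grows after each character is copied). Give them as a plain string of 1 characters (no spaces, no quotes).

Token 1: literal('T'). Output: "T"
Token 2: literal('G'). Output: "TG"
Token 3: backref(off=2, len=3) (overlapping!). Copied 'TGT' from pos 0. Output: "TGTGT"
Token 4: literal('U'). Output: "TGTGTU"
Token 5: literal('Z'). Output: "TGTGTUZ"
Token 6: literal('U'). Output: "TGTGTUZU"
Token 7: literal('Z'). Output: "TGTGTUZUZ"
Token 8: backref(off=5, len=1). Buffer before: "TGTGTUZUZ" (len 9)
  byte 1: read out[4]='T', append. Buffer now: "TGTGTUZUZT"

Answer: T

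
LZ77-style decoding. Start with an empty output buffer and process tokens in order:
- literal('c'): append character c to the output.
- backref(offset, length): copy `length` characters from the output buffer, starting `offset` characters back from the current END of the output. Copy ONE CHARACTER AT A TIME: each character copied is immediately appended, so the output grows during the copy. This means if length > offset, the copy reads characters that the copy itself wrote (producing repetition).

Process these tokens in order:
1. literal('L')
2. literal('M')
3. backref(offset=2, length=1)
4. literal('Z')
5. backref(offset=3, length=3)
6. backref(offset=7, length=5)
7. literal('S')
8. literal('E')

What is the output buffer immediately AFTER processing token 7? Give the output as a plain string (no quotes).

Answer: LMLZMLZLMLZMS

Derivation:
Token 1: literal('L'). Output: "L"
Token 2: literal('M'). Output: "LM"
Token 3: backref(off=2, len=1). Copied 'L' from pos 0. Output: "LML"
Token 4: literal('Z'). Output: "LMLZ"
Token 5: backref(off=3, len=3). Copied 'MLZ' from pos 1. Output: "LMLZMLZ"
Token 6: backref(off=7, len=5). Copied 'LMLZM' from pos 0. Output: "LMLZMLZLMLZM"
Token 7: literal('S'). Output: "LMLZMLZLMLZMS"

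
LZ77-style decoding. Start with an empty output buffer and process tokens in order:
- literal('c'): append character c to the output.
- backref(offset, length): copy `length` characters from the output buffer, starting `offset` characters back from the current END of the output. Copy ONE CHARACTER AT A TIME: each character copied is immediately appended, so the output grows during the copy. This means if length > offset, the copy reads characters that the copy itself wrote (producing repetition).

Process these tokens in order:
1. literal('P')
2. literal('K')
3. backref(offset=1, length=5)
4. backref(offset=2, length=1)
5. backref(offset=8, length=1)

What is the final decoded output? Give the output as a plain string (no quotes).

Answer: PKKKKKKKP

Derivation:
Token 1: literal('P'). Output: "P"
Token 2: literal('K'). Output: "PK"
Token 3: backref(off=1, len=5) (overlapping!). Copied 'KKKKK' from pos 1. Output: "PKKKKKK"
Token 4: backref(off=2, len=1). Copied 'K' from pos 5. Output: "PKKKKKKK"
Token 5: backref(off=8, len=1). Copied 'P' from pos 0. Output: "PKKKKKKKP"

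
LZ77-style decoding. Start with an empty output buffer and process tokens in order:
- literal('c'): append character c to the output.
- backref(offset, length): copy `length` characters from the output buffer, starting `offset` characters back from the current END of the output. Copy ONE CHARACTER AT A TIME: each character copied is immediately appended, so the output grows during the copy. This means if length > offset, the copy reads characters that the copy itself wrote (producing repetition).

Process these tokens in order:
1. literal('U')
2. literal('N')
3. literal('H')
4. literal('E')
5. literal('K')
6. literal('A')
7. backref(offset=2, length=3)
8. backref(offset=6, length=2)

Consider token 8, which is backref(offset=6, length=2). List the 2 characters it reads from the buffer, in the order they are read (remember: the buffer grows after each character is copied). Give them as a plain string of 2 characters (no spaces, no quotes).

Token 1: literal('U'). Output: "U"
Token 2: literal('N'). Output: "UN"
Token 3: literal('H'). Output: "UNH"
Token 4: literal('E'). Output: "UNHE"
Token 5: literal('K'). Output: "UNHEK"
Token 6: literal('A'). Output: "UNHEKA"
Token 7: backref(off=2, len=3) (overlapping!). Copied 'KAK' from pos 4. Output: "UNHEKAKAK"
Token 8: backref(off=6, len=2). Buffer before: "UNHEKAKAK" (len 9)
  byte 1: read out[3]='E', append. Buffer now: "UNHEKAKAKE"
  byte 2: read out[4]='K', append. Buffer now: "UNHEKAKAKEK"

Answer: EK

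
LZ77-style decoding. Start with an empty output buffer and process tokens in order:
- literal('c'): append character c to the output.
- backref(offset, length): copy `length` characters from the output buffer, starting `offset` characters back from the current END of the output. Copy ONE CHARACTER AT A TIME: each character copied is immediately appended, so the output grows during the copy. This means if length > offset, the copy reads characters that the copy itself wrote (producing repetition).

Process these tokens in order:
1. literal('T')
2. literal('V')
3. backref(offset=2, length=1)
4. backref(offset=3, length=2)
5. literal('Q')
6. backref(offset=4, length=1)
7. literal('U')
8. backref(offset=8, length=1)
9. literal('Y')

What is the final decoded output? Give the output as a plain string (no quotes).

Answer: TVTTVQTUTY

Derivation:
Token 1: literal('T'). Output: "T"
Token 2: literal('V'). Output: "TV"
Token 3: backref(off=2, len=1). Copied 'T' from pos 0. Output: "TVT"
Token 4: backref(off=3, len=2). Copied 'TV' from pos 0. Output: "TVTTV"
Token 5: literal('Q'). Output: "TVTTVQ"
Token 6: backref(off=4, len=1). Copied 'T' from pos 2. Output: "TVTTVQT"
Token 7: literal('U'). Output: "TVTTVQTU"
Token 8: backref(off=8, len=1). Copied 'T' from pos 0. Output: "TVTTVQTUT"
Token 9: literal('Y'). Output: "TVTTVQTUTY"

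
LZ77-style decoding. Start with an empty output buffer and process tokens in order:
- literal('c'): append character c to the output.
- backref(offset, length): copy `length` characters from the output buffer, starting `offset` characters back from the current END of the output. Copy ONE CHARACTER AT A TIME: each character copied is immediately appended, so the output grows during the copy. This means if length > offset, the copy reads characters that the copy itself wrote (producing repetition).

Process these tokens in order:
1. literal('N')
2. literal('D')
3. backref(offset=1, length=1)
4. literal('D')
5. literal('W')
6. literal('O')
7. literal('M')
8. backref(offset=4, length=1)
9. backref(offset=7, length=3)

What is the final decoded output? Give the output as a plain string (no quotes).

Answer: NDDDWOMDDDD

Derivation:
Token 1: literal('N'). Output: "N"
Token 2: literal('D'). Output: "ND"
Token 3: backref(off=1, len=1). Copied 'D' from pos 1. Output: "NDD"
Token 4: literal('D'). Output: "NDDD"
Token 5: literal('W'). Output: "NDDDW"
Token 6: literal('O'). Output: "NDDDWO"
Token 7: literal('M'). Output: "NDDDWOM"
Token 8: backref(off=4, len=1). Copied 'D' from pos 3. Output: "NDDDWOMD"
Token 9: backref(off=7, len=3). Copied 'DDD' from pos 1. Output: "NDDDWOMDDDD"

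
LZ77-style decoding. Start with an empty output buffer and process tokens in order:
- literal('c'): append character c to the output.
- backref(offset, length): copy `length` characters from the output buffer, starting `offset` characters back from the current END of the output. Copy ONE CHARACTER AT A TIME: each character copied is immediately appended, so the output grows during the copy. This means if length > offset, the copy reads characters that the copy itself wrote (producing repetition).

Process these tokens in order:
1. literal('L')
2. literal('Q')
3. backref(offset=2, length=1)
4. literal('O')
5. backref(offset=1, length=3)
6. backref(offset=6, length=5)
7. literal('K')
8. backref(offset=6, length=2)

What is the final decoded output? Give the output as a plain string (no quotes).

Answer: LQLOOOOQLOOOKQL

Derivation:
Token 1: literal('L'). Output: "L"
Token 2: literal('Q'). Output: "LQ"
Token 3: backref(off=2, len=1). Copied 'L' from pos 0. Output: "LQL"
Token 4: literal('O'). Output: "LQLO"
Token 5: backref(off=1, len=3) (overlapping!). Copied 'OOO' from pos 3. Output: "LQLOOOO"
Token 6: backref(off=6, len=5). Copied 'QLOOO' from pos 1. Output: "LQLOOOOQLOOO"
Token 7: literal('K'). Output: "LQLOOOOQLOOOK"
Token 8: backref(off=6, len=2). Copied 'QL' from pos 7. Output: "LQLOOOOQLOOOKQL"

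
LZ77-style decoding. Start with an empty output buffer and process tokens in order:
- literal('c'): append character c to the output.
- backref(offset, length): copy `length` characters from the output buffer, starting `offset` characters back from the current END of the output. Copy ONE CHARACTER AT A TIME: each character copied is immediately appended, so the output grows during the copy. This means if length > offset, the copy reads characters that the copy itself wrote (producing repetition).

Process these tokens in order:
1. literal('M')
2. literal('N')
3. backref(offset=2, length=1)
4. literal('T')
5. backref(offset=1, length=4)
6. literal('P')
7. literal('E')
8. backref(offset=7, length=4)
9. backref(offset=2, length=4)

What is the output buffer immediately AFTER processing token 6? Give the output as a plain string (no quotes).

Answer: MNMTTTTTP

Derivation:
Token 1: literal('M'). Output: "M"
Token 2: literal('N'). Output: "MN"
Token 3: backref(off=2, len=1). Copied 'M' from pos 0. Output: "MNM"
Token 4: literal('T'). Output: "MNMT"
Token 5: backref(off=1, len=4) (overlapping!). Copied 'TTTT' from pos 3. Output: "MNMTTTTT"
Token 6: literal('P'). Output: "MNMTTTTTP"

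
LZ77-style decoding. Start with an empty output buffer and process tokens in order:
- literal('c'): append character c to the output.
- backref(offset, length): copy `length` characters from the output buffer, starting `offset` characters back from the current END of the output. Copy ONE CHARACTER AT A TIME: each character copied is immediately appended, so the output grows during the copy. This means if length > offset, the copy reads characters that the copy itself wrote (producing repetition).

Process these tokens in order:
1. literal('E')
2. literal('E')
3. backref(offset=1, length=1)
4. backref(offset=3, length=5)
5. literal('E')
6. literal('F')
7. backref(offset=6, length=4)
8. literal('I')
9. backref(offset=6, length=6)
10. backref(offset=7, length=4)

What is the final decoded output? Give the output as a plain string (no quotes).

Token 1: literal('E'). Output: "E"
Token 2: literal('E'). Output: "EE"
Token 3: backref(off=1, len=1). Copied 'E' from pos 1. Output: "EEE"
Token 4: backref(off=3, len=5) (overlapping!). Copied 'EEEEE' from pos 0. Output: "EEEEEEEE"
Token 5: literal('E'). Output: "EEEEEEEEE"
Token 6: literal('F'). Output: "EEEEEEEEEF"
Token 7: backref(off=6, len=4). Copied 'EEEE' from pos 4. Output: "EEEEEEEEEFEEEE"
Token 8: literal('I'). Output: "EEEEEEEEEFEEEEI"
Token 9: backref(off=6, len=6). Copied 'FEEEEI' from pos 9. Output: "EEEEEEEEEFEEEEIFEEEEI"
Token 10: backref(off=7, len=4). Copied 'IFEE' from pos 14. Output: "EEEEEEEEEFEEEEIFEEEEIIFEE"

Answer: EEEEEEEEEFEEEEIFEEEEIIFEE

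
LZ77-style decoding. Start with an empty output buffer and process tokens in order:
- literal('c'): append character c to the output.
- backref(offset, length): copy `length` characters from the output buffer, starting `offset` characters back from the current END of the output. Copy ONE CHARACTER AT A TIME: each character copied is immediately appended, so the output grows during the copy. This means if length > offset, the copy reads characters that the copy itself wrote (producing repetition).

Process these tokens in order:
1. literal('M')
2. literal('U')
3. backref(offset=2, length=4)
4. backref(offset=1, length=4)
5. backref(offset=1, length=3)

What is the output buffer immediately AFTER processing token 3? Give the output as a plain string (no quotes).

Token 1: literal('M'). Output: "M"
Token 2: literal('U'). Output: "MU"
Token 3: backref(off=2, len=4) (overlapping!). Copied 'MUMU' from pos 0. Output: "MUMUMU"

Answer: MUMUMU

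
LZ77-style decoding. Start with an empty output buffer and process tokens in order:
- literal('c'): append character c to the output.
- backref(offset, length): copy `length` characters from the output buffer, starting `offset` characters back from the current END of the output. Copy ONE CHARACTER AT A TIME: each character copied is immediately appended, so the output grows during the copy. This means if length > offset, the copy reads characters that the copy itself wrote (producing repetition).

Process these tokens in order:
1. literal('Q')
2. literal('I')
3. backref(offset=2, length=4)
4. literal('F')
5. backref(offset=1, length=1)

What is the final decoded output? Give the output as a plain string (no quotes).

Answer: QIQIQIFF

Derivation:
Token 1: literal('Q'). Output: "Q"
Token 2: literal('I'). Output: "QI"
Token 3: backref(off=2, len=4) (overlapping!). Copied 'QIQI' from pos 0. Output: "QIQIQI"
Token 4: literal('F'). Output: "QIQIQIF"
Token 5: backref(off=1, len=1). Copied 'F' from pos 6. Output: "QIQIQIFF"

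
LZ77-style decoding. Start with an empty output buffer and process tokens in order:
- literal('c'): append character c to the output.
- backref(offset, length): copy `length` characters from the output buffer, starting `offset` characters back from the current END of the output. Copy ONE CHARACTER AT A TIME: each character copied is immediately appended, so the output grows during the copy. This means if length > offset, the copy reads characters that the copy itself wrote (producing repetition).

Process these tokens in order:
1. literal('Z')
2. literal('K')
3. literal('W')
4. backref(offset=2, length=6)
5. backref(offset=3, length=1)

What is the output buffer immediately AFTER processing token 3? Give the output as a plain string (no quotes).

Answer: ZKW

Derivation:
Token 1: literal('Z'). Output: "Z"
Token 2: literal('K'). Output: "ZK"
Token 3: literal('W'). Output: "ZKW"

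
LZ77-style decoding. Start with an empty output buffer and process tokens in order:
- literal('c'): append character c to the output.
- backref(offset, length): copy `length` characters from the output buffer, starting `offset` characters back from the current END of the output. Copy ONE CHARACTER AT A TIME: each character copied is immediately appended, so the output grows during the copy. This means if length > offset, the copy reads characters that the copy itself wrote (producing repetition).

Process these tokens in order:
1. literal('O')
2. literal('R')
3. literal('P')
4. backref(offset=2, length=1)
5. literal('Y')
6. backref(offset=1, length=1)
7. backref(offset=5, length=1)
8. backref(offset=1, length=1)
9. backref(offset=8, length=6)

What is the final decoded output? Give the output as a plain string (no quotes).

Answer: ORPRYYRRORPRYY

Derivation:
Token 1: literal('O'). Output: "O"
Token 2: literal('R'). Output: "OR"
Token 3: literal('P'). Output: "ORP"
Token 4: backref(off=2, len=1). Copied 'R' from pos 1. Output: "ORPR"
Token 5: literal('Y'). Output: "ORPRY"
Token 6: backref(off=1, len=1). Copied 'Y' from pos 4. Output: "ORPRYY"
Token 7: backref(off=5, len=1). Copied 'R' from pos 1. Output: "ORPRYYR"
Token 8: backref(off=1, len=1). Copied 'R' from pos 6. Output: "ORPRYYRR"
Token 9: backref(off=8, len=6). Copied 'ORPRYY' from pos 0. Output: "ORPRYYRRORPRYY"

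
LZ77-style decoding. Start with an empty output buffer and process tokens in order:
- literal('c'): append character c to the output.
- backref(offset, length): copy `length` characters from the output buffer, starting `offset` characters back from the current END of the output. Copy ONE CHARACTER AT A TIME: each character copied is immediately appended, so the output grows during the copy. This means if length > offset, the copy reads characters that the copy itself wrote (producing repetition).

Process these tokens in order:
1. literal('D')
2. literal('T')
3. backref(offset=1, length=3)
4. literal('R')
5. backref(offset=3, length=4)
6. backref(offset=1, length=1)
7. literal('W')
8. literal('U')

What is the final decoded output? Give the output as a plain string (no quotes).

Answer: DTTTTRTTRTTWU

Derivation:
Token 1: literal('D'). Output: "D"
Token 2: literal('T'). Output: "DT"
Token 3: backref(off=1, len=3) (overlapping!). Copied 'TTT' from pos 1. Output: "DTTTT"
Token 4: literal('R'). Output: "DTTTTR"
Token 5: backref(off=3, len=4) (overlapping!). Copied 'TTRT' from pos 3. Output: "DTTTTRTTRT"
Token 6: backref(off=1, len=1). Copied 'T' from pos 9. Output: "DTTTTRTTRTT"
Token 7: literal('W'). Output: "DTTTTRTTRTTW"
Token 8: literal('U'). Output: "DTTTTRTTRTTWU"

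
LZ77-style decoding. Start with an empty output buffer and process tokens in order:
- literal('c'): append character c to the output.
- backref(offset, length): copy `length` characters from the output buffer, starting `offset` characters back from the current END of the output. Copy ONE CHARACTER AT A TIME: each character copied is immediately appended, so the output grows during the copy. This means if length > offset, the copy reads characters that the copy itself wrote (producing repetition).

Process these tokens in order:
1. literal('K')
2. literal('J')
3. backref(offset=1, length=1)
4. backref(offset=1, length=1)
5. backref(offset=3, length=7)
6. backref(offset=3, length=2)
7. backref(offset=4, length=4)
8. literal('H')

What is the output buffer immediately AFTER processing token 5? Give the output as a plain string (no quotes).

Token 1: literal('K'). Output: "K"
Token 2: literal('J'). Output: "KJ"
Token 3: backref(off=1, len=1). Copied 'J' from pos 1. Output: "KJJ"
Token 4: backref(off=1, len=1). Copied 'J' from pos 2. Output: "KJJJ"
Token 5: backref(off=3, len=7) (overlapping!). Copied 'JJJJJJJ' from pos 1. Output: "KJJJJJJJJJJ"

Answer: KJJJJJJJJJJ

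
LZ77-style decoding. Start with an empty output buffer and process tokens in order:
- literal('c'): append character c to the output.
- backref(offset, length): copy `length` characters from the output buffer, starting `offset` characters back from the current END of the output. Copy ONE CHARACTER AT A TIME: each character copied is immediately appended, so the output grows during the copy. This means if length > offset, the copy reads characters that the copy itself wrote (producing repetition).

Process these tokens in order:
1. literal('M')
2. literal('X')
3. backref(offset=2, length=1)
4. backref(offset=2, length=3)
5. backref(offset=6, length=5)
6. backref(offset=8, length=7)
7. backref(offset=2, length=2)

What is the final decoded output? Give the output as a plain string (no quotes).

Answer: MXMXMXMXMXMXMXMXMXMX

Derivation:
Token 1: literal('M'). Output: "M"
Token 2: literal('X'). Output: "MX"
Token 3: backref(off=2, len=1). Copied 'M' from pos 0. Output: "MXM"
Token 4: backref(off=2, len=3) (overlapping!). Copied 'XMX' from pos 1. Output: "MXMXMX"
Token 5: backref(off=6, len=5). Copied 'MXMXM' from pos 0. Output: "MXMXMXMXMXM"
Token 6: backref(off=8, len=7). Copied 'XMXMXMX' from pos 3. Output: "MXMXMXMXMXMXMXMXMX"
Token 7: backref(off=2, len=2). Copied 'MX' from pos 16. Output: "MXMXMXMXMXMXMXMXMXMX"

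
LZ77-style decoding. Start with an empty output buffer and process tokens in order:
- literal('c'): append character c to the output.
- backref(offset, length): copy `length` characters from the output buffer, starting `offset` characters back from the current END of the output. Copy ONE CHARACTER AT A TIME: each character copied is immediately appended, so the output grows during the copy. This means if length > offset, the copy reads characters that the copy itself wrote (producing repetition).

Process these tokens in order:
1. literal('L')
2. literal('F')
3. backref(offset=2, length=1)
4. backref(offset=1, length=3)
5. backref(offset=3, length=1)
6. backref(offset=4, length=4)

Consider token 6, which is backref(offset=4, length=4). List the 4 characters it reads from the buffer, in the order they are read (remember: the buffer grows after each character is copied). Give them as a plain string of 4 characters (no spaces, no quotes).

Answer: LLLL

Derivation:
Token 1: literal('L'). Output: "L"
Token 2: literal('F'). Output: "LF"
Token 3: backref(off=2, len=1). Copied 'L' from pos 0. Output: "LFL"
Token 4: backref(off=1, len=3) (overlapping!). Copied 'LLL' from pos 2. Output: "LFLLLL"
Token 5: backref(off=3, len=1). Copied 'L' from pos 3. Output: "LFLLLLL"
Token 6: backref(off=4, len=4). Buffer before: "LFLLLLL" (len 7)
  byte 1: read out[3]='L', append. Buffer now: "LFLLLLLL"
  byte 2: read out[4]='L', append. Buffer now: "LFLLLLLLL"
  byte 3: read out[5]='L', append. Buffer now: "LFLLLLLLLL"
  byte 4: read out[6]='L', append. Buffer now: "LFLLLLLLLLL"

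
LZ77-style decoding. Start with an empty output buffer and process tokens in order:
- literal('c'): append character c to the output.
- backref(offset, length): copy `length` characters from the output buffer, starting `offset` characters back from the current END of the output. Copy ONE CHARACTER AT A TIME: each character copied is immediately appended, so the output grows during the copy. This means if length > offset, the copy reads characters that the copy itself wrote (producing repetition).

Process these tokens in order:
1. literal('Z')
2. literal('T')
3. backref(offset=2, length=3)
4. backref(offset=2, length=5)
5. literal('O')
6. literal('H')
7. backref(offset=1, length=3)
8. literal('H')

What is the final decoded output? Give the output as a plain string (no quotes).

Answer: ZTZTZTZTZTOHHHHH

Derivation:
Token 1: literal('Z'). Output: "Z"
Token 2: literal('T'). Output: "ZT"
Token 3: backref(off=2, len=3) (overlapping!). Copied 'ZTZ' from pos 0. Output: "ZTZTZ"
Token 4: backref(off=2, len=5) (overlapping!). Copied 'TZTZT' from pos 3. Output: "ZTZTZTZTZT"
Token 5: literal('O'). Output: "ZTZTZTZTZTO"
Token 6: literal('H'). Output: "ZTZTZTZTZTOH"
Token 7: backref(off=1, len=3) (overlapping!). Copied 'HHH' from pos 11. Output: "ZTZTZTZTZTOHHHH"
Token 8: literal('H'). Output: "ZTZTZTZTZTOHHHHH"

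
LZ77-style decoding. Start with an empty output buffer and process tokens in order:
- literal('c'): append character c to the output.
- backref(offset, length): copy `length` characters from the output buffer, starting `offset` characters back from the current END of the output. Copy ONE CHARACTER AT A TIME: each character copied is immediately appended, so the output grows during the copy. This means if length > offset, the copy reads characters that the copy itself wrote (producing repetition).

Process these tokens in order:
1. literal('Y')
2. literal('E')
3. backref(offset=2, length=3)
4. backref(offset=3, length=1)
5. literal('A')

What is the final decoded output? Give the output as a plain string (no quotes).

Answer: YEYEYYA

Derivation:
Token 1: literal('Y'). Output: "Y"
Token 2: literal('E'). Output: "YE"
Token 3: backref(off=2, len=3) (overlapping!). Copied 'YEY' from pos 0. Output: "YEYEY"
Token 4: backref(off=3, len=1). Copied 'Y' from pos 2. Output: "YEYEYY"
Token 5: literal('A'). Output: "YEYEYYA"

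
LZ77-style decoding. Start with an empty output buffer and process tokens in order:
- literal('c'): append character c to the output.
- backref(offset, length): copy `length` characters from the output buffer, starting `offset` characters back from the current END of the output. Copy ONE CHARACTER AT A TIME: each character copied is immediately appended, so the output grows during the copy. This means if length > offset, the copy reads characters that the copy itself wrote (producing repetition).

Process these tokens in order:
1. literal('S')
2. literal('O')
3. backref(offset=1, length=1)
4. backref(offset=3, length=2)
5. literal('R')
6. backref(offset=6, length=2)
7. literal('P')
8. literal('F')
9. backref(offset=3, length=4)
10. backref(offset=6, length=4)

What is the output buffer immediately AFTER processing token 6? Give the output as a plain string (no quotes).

Answer: SOOSORSO

Derivation:
Token 1: literal('S'). Output: "S"
Token 2: literal('O'). Output: "SO"
Token 3: backref(off=1, len=1). Copied 'O' from pos 1. Output: "SOO"
Token 4: backref(off=3, len=2). Copied 'SO' from pos 0. Output: "SOOSO"
Token 5: literal('R'). Output: "SOOSOR"
Token 6: backref(off=6, len=2). Copied 'SO' from pos 0. Output: "SOOSORSO"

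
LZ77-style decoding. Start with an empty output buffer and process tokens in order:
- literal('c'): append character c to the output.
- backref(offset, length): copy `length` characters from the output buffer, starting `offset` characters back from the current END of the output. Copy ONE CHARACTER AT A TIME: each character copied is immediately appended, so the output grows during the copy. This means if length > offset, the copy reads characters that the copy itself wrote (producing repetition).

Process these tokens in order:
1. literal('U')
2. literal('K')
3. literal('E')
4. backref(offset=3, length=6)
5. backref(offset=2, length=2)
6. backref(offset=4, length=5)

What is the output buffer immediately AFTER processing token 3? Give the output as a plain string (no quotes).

Answer: UKE

Derivation:
Token 1: literal('U'). Output: "U"
Token 2: literal('K'). Output: "UK"
Token 3: literal('E'). Output: "UKE"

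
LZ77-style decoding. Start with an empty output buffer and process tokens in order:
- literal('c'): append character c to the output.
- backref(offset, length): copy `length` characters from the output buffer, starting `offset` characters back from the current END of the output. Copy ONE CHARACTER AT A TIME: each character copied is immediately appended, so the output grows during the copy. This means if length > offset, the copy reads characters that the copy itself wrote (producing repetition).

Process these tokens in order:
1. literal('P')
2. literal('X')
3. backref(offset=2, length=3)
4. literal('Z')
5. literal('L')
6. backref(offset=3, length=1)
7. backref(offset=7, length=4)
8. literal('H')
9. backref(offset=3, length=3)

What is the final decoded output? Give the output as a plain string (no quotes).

Token 1: literal('P'). Output: "P"
Token 2: literal('X'). Output: "PX"
Token 3: backref(off=2, len=3) (overlapping!). Copied 'PXP' from pos 0. Output: "PXPXP"
Token 4: literal('Z'). Output: "PXPXPZ"
Token 5: literal('L'). Output: "PXPXPZL"
Token 6: backref(off=3, len=1). Copied 'P' from pos 4. Output: "PXPXPZLP"
Token 7: backref(off=7, len=4). Copied 'XPXP' from pos 1. Output: "PXPXPZLPXPXP"
Token 8: literal('H'). Output: "PXPXPZLPXPXPH"
Token 9: backref(off=3, len=3). Copied 'XPH' from pos 10. Output: "PXPXPZLPXPXPHXPH"

Answer: PXPXPZLPXPXPHXPH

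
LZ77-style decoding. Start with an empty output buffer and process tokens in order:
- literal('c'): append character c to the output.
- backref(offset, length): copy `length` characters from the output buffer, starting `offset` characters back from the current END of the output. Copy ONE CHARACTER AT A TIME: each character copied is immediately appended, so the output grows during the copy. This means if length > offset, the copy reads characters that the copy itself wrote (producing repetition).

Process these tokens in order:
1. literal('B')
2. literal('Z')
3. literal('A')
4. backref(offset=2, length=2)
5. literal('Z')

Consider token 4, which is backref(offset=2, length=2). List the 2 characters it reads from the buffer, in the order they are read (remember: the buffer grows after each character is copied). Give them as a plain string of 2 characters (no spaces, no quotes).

Token 1: literal('B'). Output: "B"
Token 2: literal('Z'). Output: "BZ"
Token 3: literal('A'). Output: "BZA"
Token 4: backref(off=2, len=2). Buffer before: "BZA" (len 3)
  byte 1: read out[1]='Z', append. Buffer now: "BZAZ"
  byte 2: read out[2]='A', append. Buffer now: "BZAZA"

Answer: ZA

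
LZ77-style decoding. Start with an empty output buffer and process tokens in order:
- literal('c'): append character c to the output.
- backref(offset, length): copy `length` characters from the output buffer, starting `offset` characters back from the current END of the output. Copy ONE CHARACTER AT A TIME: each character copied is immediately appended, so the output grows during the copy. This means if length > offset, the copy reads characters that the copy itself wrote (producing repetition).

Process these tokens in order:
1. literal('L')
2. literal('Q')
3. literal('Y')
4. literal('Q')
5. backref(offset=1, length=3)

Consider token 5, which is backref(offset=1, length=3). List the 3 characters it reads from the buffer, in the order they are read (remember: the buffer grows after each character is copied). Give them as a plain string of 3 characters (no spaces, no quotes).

Answer: QQQ

Derivation:
Token 1: literal('L'). Output: "L"
Token 2: literal('Q'). Output: "LQ"
Token 3: literal('Y'). Output: "LQY"
Token 4: literal('Q'). Output: "LQYQ"
Token 5: backref(off=1, len=3). Buffer before: "LQYQ" (len 4)
  byte 1: read out[3]='Q', append. Buffer now: "LQYQQ"
  byte 2: read out[4]='Q', append. Buffer now: "LQYQQQ"
  byte 3: read out[5]='Q', append. Buffer now: "LQYQQQQ"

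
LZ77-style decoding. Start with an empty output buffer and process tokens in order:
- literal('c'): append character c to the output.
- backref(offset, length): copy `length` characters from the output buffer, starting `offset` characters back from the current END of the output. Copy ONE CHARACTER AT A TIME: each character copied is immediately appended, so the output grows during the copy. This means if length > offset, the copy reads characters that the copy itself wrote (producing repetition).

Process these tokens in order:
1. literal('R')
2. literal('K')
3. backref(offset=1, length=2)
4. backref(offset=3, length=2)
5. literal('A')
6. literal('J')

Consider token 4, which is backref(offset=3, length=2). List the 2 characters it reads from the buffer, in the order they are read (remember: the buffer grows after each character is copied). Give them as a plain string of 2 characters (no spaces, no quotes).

Answer: KK

Derivation:
Token 1: literal('R'). Output: "R"
Token 2: literal('K'). Output: "RK"
Token 3: backref(off=1, len=2) (overlapping!). Copied 'KK' from pos 1. Output: "RKKK"
Token 4: backref(off=3, len=2). Buffer before: "RKKK" (len 4)
  byte 1: read out[1]='K', append. Buffer now: "RKKKK"
  byte 2: read out[2]='K', append. Buffer now: "RKKKKK"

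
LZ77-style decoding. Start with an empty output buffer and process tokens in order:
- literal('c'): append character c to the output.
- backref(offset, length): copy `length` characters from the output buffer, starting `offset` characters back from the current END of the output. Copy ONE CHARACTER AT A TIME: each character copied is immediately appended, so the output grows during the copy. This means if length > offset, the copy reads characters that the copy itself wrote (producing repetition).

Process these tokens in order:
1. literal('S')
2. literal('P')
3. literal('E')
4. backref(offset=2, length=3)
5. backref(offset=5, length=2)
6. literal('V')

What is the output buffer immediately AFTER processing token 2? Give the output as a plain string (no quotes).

Answer: SP

Derivation:
Token 1: literal('S'). Output: "S"
Token 2: literal('P'). Output: "SP"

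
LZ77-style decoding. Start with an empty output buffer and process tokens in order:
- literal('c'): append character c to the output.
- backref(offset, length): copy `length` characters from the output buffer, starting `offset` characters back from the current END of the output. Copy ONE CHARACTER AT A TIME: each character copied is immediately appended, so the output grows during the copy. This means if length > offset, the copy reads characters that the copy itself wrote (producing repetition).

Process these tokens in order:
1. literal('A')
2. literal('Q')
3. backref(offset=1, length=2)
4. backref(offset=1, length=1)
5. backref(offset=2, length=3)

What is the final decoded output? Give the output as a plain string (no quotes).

Token 1: literal('A'). Output: "A"
Token 2: literal('Q'). Output: "AQ"
Token 3: backref(off=1, len=2) (overlapping!). Copied 'QQ' from pos 1. Output: "AQQQ"
Token 4: backref(off=1, len=1). Copied 'Q' from pos 3. Output: "AQQQQ"
Token 5: backref(off=2, len=3) (overlapping!). Copied 'QQQ' from pos 3. Output: "AQQQQQQQ"

Answer: AQQQQQQQ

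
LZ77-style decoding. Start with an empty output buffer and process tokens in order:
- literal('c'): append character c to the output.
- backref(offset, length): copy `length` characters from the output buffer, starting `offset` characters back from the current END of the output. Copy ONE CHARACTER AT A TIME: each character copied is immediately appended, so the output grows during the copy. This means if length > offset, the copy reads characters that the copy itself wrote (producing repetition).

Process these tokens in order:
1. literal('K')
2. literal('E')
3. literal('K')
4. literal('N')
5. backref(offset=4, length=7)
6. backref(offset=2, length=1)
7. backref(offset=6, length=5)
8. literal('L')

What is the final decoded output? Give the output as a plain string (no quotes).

Token 1: literal('K'). Output: "K"
Token 2: literal('E'). Output: "KE"
Token 3: literal('K'). Output: "KEK"
Token 4: literal('N'). Output: "KEKN"
Token 5: backref(off=4, len=7) (overlapping!). Copied 'KEKNKEK' from pos 0. Output: "KEKNKEKNKEK"
Token 6: backref(off=2, len=1). Copied 'E' from pos 9. Output: "KEKNKEKNKEKE"
Token 7: backref(off=6, len=5). Copied 'KNKEK' from pos 6. Output: "KEKNKEKNKEKEKNKEK"
Token 8: literal('L'). Output: "KEKNKEKNKEKEKNKEKL"

Answer: KEKNKEKNKEKEKNKEKL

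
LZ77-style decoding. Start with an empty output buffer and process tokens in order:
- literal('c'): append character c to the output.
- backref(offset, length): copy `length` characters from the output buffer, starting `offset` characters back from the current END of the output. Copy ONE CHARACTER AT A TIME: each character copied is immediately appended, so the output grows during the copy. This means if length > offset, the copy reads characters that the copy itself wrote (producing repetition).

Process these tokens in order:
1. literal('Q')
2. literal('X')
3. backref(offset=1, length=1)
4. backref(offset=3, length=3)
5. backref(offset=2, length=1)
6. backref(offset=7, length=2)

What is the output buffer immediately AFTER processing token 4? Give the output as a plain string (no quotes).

Answer: QXXQXX

Derivation:
Token 1: literal('Q'). Output: "Q"
Token 2: literal('X'). Output: "QX"
Token 3: backref(off=1, len=1). Copied 'X' from pos 1. Output: "QXX"
Token 4: backref(off=3, len=3). Copied 'QXX' from pos 0. Output: "QXXQXX"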